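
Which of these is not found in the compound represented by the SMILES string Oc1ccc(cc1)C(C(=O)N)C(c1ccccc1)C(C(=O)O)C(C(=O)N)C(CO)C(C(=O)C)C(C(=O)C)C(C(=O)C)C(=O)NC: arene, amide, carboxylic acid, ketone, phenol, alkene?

alkene

arene: present (HOC6H4 — –OH attached directly to an aromatic ring → phenol (not alcohol); the ring itself is an arene).
phenol: present (HOC6H4 — –OH attached directly to an aromatic ring → phenol (not alcohol); the ring itself is an arene).
carboxylic acid: present (CH(COOH) — pendant –COOH: carbonyl C bonded to C and –OH → carboxylic acid).
ketone: present (CH(COCH3) — pendant –COCH3: carbonyl C bonded to two carbons → ketone).
amide: present (CH(CONH2) — pendant –CONH2: carbonyl C bonded to C and N → amide).
alkene: absent. In each of HOC6H4 and CH(C6H5), the C=C units are part of an aromatic ring, which is an arene, not an isolated alkene.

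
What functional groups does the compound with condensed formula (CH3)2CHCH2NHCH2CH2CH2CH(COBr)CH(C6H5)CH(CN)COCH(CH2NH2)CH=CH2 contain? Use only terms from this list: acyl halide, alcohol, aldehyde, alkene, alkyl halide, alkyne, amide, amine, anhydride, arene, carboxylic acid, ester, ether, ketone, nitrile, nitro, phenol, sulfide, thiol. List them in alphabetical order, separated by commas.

acyl halide, alkene, amine, arene, ketone, nitrile

Taking each segment in turn:
  CH2NHCH2: C–N–C with sp³ carbons and no adjacent C=O → amine (secondary).
  CH(COBr): pendant –C(=O)X: carbonyl C bonded to C and halogen → acyl halide.
  CH(C6H5): pendant –C6H5: benzene ring → arene.
  CH(CN): pendant –C≡N: nitrile.
  CO: –C(=O)– with carbon on both sides → ketone.
  CH(CH2NH2): pendant –CH2NH2: N on sp³ C, no adjacent C=O → amine.
  CH=CH2: C=C double bond → alkene.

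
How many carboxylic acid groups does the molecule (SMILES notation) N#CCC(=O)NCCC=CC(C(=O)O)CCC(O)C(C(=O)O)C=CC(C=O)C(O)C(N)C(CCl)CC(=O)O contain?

Taking each segment in turn:
  N≡C: N≡C–: carbon triple-bonded to nitrogen → nitrile.
  CH2CONHCH2: –C(=O)–N– linkage → amide (the N is not an amine).
  CH=CH: C=C double bond → alkene.
  CH(COOH): pendant –COOH: carbonyl C bonded to C and –OH → carboxylic acid.
  CH(OH): –OH on an sp³ carbon → alcohol (secondary).
  CH(COOH): pendant –COOH: carbonyl C bonded to C and –OH → carboxylic acid.
  CH=CH: C=C double bond → alkene.
  CH(CHO): pendant –CHO: carbonyl C bonded to C and H → aldehyde.
  CH(OH): –OH on an sp³ carbon → alcohol (secondary).
  CH(NH2): –NH2 on an sp³ carbon with no adjacent C=O → amine.
  CH(CH2Cl): pendant –CH2X: halogen on sp³ carbon → alkyl halide.
  COOH: –COOH: carbonyl C bonded to –OH and C → carboxylic acid (the –OH is not a separate alcohol).
Carboxylic acid appears at: CH(COOH), CH(COOH), COOH → 3.

3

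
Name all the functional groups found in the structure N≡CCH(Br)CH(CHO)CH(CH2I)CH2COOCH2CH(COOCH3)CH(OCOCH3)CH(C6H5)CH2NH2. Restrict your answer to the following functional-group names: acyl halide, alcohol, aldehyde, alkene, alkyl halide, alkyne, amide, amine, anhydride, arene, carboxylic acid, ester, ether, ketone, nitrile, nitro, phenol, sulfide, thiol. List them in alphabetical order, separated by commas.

aldehyde, alkyl halide, amine, arene, ester, nitrile

Working along the chain:
  N≡C: N≡C–: carbon triple-bonded to nitrogen → nitrile.
  CH(Br): halogen on an sp³ carbon → alkyl halide.
  CH(CHO): pendant –CHO: carbonyl C bonded to C and H → aldehyde.
  CH(CH2I): pendant –CH2X: halogen on sp³ carbon → alkyl halide.
  CH2COOCH2: –C(=O)–O–C with C on the carbonyl side → ester.
  CH(COOCH3): pendant –COOCH3: carbonyl C bonded to C and –OCH3 → ester.
  CH(OCOCH3): pendant –OC(=O)CH3: an acyloxy group → ester.
  CH(C6H5): pendant –C6H5: benzene ring → arene.
  CH2NH2: –NH2 on an sp³ carbon with no adjacent C=O → amine.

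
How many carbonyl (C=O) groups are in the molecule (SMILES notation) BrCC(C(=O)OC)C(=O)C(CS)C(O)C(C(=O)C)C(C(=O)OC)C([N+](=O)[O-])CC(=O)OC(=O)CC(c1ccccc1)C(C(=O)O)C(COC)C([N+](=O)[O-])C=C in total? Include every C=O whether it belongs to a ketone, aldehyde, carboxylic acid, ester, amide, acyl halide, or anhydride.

CH(COOCH3): ester, 1 C=O (running total 1).
CO: ketone, 1 C=O (running total 2).
CH(COCH3): ketone, 1 C=O (running total 3).
CH(COOCH3): ester, 1 C=O (running total 4).
CH2CO-O-COCH2: anhydride, 2 C=O (running total 6).
CH(COOH): carboxylic acid, 1 C=O (running total 7).

7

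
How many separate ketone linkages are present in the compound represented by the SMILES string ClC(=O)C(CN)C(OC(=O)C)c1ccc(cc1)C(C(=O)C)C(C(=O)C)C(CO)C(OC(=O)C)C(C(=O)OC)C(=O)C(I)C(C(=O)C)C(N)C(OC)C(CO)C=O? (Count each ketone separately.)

4

Reading the structure from left to right:
  ClCO: –C(=O)Cl: carbonyl C bonded to C and to a halogen → acyl halide (not alkyl halide).
  CH(CH2NH2): pendant –CH2NH2: N on sp³ C, no adjacent C=O → amine.
  CH(OCOCH3): pendant –OC(=O)CH3: an acyloxy group → ester.
  C6H4: para-disubstituted benzene ring → arene.
  CH(COCH3): pendant –COCH3: carbonyl C bonded to two carbons → ketone.
  CH(COCH3): pendant –COCH3: carbonyl C bonded to two carbons → ketone.
  CH(CH2OH): pendant –CH2OH on an sp³ backbone C → alcohol.
  CH(OCOCH3): pendant –OC(=O)CH3: an acyloxy group → ester.
  CH(COOCH3): pendant –COOCH3: carbonyl C bonded to C and –OCH3 → ester.
  CO: –C(=O)– with carbon on both sides → ketone.
  CH(I): halogen on an sp³ carbon → alkyl halide.
  CH(COCH3): pendant –COCH3: carbonyl C bonded to two carbons → ketone.
  CH(NH2): –NH2 on an sp³ carbon with no adjacent C=O → amine.
  CH(OCH3): pendant –OCH3: C–O–C with sp³ C, no adjacent C=O → ether.
  CH(CH2OH): pendant –CH2OH on an sp³ backbone C → alcohol.
  CHO: terminal –CHO: carbonyl C bonded to H and C → aldehyde.
Ketone appears at: CH(COCH3), CH(COCH3), CO, CH(COCH3) → 4.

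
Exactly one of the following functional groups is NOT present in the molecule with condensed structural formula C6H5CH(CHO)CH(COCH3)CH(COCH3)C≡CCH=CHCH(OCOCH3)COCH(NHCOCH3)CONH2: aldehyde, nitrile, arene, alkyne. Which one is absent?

nitrile

alkyne: present (C≡C — C≡C triple bond → alkyne).
aldehyde: present (CH(CHO) — pendant –CHO: carbonyl C bonded to C and H → aldehyde).
arene: present (C6H5 — C6H5– phenyl ring → arene).
nitrile: absent. In C≡C, the triple bond is C≡C, not C≡N.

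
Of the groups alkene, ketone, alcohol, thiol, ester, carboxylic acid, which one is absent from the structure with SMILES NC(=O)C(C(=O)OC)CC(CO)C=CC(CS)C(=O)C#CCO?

carboxylic acid

ketone: present (CO — –C(=O)– with carbon on both sides → ketone).
thiol: present (CH(CH2SH) — pendant –CH2SH → thiol).
ester: present (CH(COOCH3) — pendant –COOCH3: carbonyl C bonded to C and –OCH3 → ester).
alcohol: present (CH(CH2OH) — pendant –CH2OH on an sp³ backbone C → alcohol).
alkene: present (CH=CH — C=C double bond → alkene).
carboxylic acid: absent. In CH(COOCH3), the acyl oxygen is bonded to carbon (–O–C), not to H, so this is an ester. In H2NCO, the carbonyl is bonded to nitrogen, not to –OH; that is an amide.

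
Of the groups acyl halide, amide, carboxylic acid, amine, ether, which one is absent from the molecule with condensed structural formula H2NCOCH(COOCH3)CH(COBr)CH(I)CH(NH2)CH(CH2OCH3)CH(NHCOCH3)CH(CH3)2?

carboxylic acid

acyl halide: present (CH(COBr) — pendant –C(=O)X: carbonyl C bonded to C and halogen → acyl halide).
amine: present (CH(NH2) — –NH2 on an sp³ carbon with no adjacent C=O → amine).
ether: present (CH(CH2OCH3) — pendant –CH2OCH3: C–O–C linkage → ether).
amide: present (H2NCO — –C(=O)NH2: carbonyl C bonded to C and to N → amide (the N is not a separate amine)).
carboxylic acid: absent. In CH(COOCH3), the acyl oxygen is bonded to carbon (–O–C), not to H, so this is an ester. In each of H2NCO and CH(NHCOCH3), the carbonyl is bonded to nitrogen, not to –OH; that is an amide.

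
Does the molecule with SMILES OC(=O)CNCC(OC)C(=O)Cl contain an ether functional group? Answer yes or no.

–COOH: carbonyl C bonded to –OH and C → carboxylic acid (the –OH is not a separate alcohol).
C–N–C with sp³ carbons and no adjacent C=O → amine (secondary).
pendant –OCH3: C–O–C with sp³ C, no adjacent C=O → ether.
–C(=O)Cl: carbonyl C bonded to C and to a halogen → acyl halide (not alkyl halide).
The CH(OCH3) segment supplies the ether: pendant –OCH3: C–O–C with sp³ C, no adjacent C=O → ether.

yes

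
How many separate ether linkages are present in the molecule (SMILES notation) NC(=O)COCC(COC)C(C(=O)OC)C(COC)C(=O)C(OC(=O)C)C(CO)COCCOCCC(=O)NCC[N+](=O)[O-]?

5

Taking each segment in turn:
  H2NCO: –C(=O)NH2: carbonyl C bonded to C and to N → amide (the N is not a separate amine).
  CH2OCH2: C–O–C with sp³ carbons on both sides and no adjacent C=O → ether.
  CH(CH2OCH3): pendant –CH2OCH3: C–O–C linkage → ether.
  CH(COOCH3): pendant –COOCH3: carbonyl C bonded to C and –OCH3 → ester.
  CH(CH2OCH3): pendant –CH2OCH3: C–O–C linkage → ether.
  CO: –C(=O)– with carbon on both sides → ketone.
  CH(OCOCH3): pendant –OC(=O)CH3: an acyloxy group → ester.
  CH(CH2OH): pendant –CH2OH on an sp³ backbone C → alcohol.
  CH2OCH2: C–O–C with sp³ carbons on both sides and no adjacent C=O → ether.
  CH2OCH2: C–O–C with sp³ carbons on both sides and no adjacent C=O → ether.
  CH2CONHCH2: –C(=O)–N– linkage → amide (the N is not an amine).
  CH2NO2: –NO2 on carbon → nitro group.
Ether appears at: CH2OCH2, CH(CH2OCH3), CH(CH2OCH3), CH2OCH2, CH2OCH2 → 5.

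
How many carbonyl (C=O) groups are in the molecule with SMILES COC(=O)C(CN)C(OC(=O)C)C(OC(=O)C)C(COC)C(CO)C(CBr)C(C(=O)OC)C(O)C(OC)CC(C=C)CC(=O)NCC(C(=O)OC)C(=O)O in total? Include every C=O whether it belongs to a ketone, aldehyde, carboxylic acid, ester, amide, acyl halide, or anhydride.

7

CH3OOC: ester, 1 C=O (running total 1).
CH(OCOCH3): ester, 1 C=O (running total 2).
CH(OCOCH3): ester, 1 C=O (running total 3).
CH(COOCH3): ester, 1 C=O (running total 4).
CH2CONHCH2: amide, 1 C=O (running total 5).
CH(COOCH3): ester, 1 C=O (running total 6).
COOH: carboxylic acid, 1 C=O (running total 7).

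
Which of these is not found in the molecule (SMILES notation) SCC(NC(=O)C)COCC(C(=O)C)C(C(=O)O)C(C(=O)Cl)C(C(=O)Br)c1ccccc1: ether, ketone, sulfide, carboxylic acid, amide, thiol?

ketone: present (CH(COCH3) — pendant –COCH3: carbonyl C bonded to two carbons → ketone).
amide: present (CH(NHCOCH3) — pendant –NHC(=O)CH3: N bonded to a carbonyl → amide (not amine)).
carboxylic acid: present (CH(COOH) — pendant –COOH: carbonyl C bonded to C and –OH → carboxylic acid).
thiol: present (HSCH2 — –SH on an sp³ carbon → thiol).
ether: present (CH2OCH2 — C–O–C with sp³ carbons on both sides and no adjacent C=O → ether).
sulfide: no segment matches this pattern.

sulfide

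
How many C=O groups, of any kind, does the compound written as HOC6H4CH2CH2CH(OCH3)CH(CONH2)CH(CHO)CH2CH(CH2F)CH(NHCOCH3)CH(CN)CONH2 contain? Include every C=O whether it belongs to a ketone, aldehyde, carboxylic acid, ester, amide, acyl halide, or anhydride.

4

CH(CONH2): amide, 1 C=O (running total 1).
CH(CHO): aldehyde, 1 C=O (running total 2).
CH(NHCOCH3): amide, 1 C=O (running total 3).
CONH2: amide, 1 C=O (running total 4).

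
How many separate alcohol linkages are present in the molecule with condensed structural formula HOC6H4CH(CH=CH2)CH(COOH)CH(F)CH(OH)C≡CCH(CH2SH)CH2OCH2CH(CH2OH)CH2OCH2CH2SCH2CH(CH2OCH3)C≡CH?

Working along the chain:
  HOC6H4: –OH attached directly to an aromatic ring → phenol (not alcohol); the ring itself is an arene.
  CH(CH=CH2): pendant –CH=CH2: C=C double bond → alkene.
  CH(COOH): pendant –COOH: carbonyl C bonded to C and –OH → carboxylic acid.
  CH(F): halogen on an sp³ carbon → alkyl halide.
  CH(OH): –OH on an sp³ carbon → alcohol (secondary).
  C≡C: C≡C triple bond → alkyne.
  CH(CH2SH): pendant –CH2SH → thiol.
  CH2OCH2: C–O–C with sp³ carbons on both sides and no adjacent C=O → ether.
  CH(CH2OH): pendant –CH2OH on an sp³ backbone C → alcohol.
  CH2OCH2: C–O–C with sp³ carbons on both sides and no adjacent C=O → ether.
  CH2SCH2: C–S–C linkage → sulfide (thioether).
  CH(CH2OCH3): pendant –CH2OCH3: C–O–C linkage → ether.
  C≡CH: C≡C triple bond → alkyne.
Alcohol appears at: CH(OH), CH(CH2OH) → 2.

2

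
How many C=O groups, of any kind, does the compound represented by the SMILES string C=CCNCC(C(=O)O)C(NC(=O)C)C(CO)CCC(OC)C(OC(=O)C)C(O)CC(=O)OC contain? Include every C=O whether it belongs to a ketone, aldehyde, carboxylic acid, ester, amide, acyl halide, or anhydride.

CH(COOH): carboxylic acid, 1 C=O (running total 1).
CH(NHCOCH3): amide, 1 C=O (running total 2).
CH(OCOCH3): ester, 1 C=O (running total 3).
COOCH3: ester, 1 C=O (running total 4).

4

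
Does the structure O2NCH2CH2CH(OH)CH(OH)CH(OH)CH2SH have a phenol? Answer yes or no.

no

–NO2 on carbon → nitro group.
–OH on an sp³ carbon → alcohol (secondary).
–OH on an sp³ carbon → alcohol (secondary).
–OH on an sp³ carbon → alcohol (secondary).
–SH on an sp³ carbon → thiol.
In CH(OH), the –OH is on an sp³ carbon, not on an aromatic ring, so it is an alcohol.
The groups actually present are: alcohol, nitro, thiol.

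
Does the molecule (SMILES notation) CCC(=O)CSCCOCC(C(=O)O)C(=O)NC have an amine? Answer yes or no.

Taking each segment in turn:
  CO: –C(=O)– with carbon on both sides → ketone.
  CH2SCH2: C–S–C linkage → sulfide (thioether).
  CH2OCH2: C–O–C with sp³ carbons on both sides and no adjacent C=O → ether.
  CH(COOH): pendant –COOH: carbonyl C bonded to C and –OH → carboxylic acid.
  CONHCH3: –C(=O)NHCH3: carbonyl C bonded to C and to N → amide (the N is not an amine).
In CONHCH3, the nitrogen is bonded directly to a carbonyl carbon, making it part of an amide, not a free amine.
The groups actually present are: amide, carboxylic acid, ether, ketone, sulfide.

no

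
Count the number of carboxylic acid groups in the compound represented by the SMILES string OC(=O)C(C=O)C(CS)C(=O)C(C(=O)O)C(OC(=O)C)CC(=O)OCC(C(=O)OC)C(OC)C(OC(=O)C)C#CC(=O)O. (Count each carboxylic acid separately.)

3

Reading the structure from left to right:
  HOOC: –COOH: carbonyl C bonded to –OH and C → carboxylic acid (the –OH is not a separate alcohol).
  CH(CHO): pendant –CHO: carbonyl C bonded to C and H → aldehyde.
  CH(CH2SH): pendant –CH2SH → thiol.
  CO: –C(=O)– with carbon on both sides → ketone.
  CH(COOH): pendant –COOH: carbonyl C bonded to C and –OH → carboxylic acid.
  CH(OCOCH3): pendant –OC(=O)CH3: an acyloxy group → ester.
  CH2COOCH2: –C(=O)–O–C with C on the carbonyl side → ester.
  CH(COOCH3): pendant –COOCH3: carbonyl C bonded to C and –OCH3 → ester.
  CH(OCH3): pendant –OCH3: C–O–C with sp³ C, no adjacent C=O → ether.
  CH(OCOCH3): pendant –OC(=O)CH3: an acyloxy group → ester.
  C≡C: C≡C triple bond → alkyne.
  COOH: –COOH: carbonyl C bonded to –OH and C → carboxylic acid (the –OH is not a separate alcohol).
Carboxylic acid appears at: HOOC, CH(COOH), COOH → 3.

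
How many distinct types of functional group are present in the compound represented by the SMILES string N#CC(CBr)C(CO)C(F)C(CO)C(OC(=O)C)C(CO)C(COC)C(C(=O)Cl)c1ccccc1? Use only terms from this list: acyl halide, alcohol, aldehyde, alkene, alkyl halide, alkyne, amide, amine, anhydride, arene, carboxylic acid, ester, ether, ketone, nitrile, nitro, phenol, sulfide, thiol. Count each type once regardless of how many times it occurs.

7

Taking each segment in turn:
  N≡C: N≡C–: carbon triple-bonded to nitrogen → nitrile.
  CH(CH2Br): pendant –CH2X: halogen on sp³ carbon → alkyl halide.
  CH(CH2OH): pendant –CH2OH on an sp³ backbone C → alcohol.
  CH(F): halogen on an sp³ carbon → alkyl halide.
  CH(CH2OH): pendant –CH2OH on an sp³ backbone C → alcohol.
  CH(OCOCH3): pendant –OC(=O)CH3: an acyloxy group → ester.
  CH(CH2OH): pendant –CH2OH on an sp³ backbone C → alcohol.
  CH(CH2OCH3): pendant –CH2OCH3: C–O–C linkage → ether.
  CH(COCl): pendant –C(=O)X: carbonyl C bonded to C and halogen → acyl halide.
  C6H5: –C6H5 phenyl ring → arene.
Distinct types present: acyl halide, alcohol, alkyl halide, arene, ester, ether, nitrile.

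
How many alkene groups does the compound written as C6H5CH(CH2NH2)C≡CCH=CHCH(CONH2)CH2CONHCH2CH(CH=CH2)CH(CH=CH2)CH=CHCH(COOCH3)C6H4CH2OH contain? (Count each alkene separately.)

C6H5– phenyl ring → arene.
pendant –CH2NH2: N on sp³ C, no adjacent C=O → amine.
C≡C triple bond → alkyne.
C=C double bond → alkene.
pendant –CONH2: carbonyl C bonded to C and N → amide.
–C(=O)–N– linkage → amide (the N is not an amine).
pendant –CH=CH2: C=C double bond → alkene.
pendant –CH=CH2: C=C double bond → alkene.
C=C double bond → alkene.
pendant –COOCH3: carbonyl C bonded to C and –OCH3 → ester.
para-disubstituted benzene ring → arene.
–OH on an sp³ carbon → alcohol.
Alkene appears at: CH=CH, CH(CH=CH2), CH(CH=CH2), CH=CH → 4.

4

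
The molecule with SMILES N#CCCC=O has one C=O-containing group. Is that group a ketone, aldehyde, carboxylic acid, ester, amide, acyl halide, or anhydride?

The carbonyl is in the CHO segment: terminal –CHO: carbonyl C bonded to H and C → aldehyde.

aldehyde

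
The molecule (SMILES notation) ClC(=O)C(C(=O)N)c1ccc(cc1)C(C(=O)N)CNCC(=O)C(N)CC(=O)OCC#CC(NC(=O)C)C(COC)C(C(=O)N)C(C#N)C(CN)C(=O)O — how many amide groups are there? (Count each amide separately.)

4

Taking each segment in turn:
  ClCO: –C(=O)Cl: carbonyl C bonded to C and to a halogen → acyl halide (not alkyl halide).
  CH(CONH2): pendant –CONH2: carbonyl C bonded to C and N → amide.
  C6H4: para-disubstituted benzene ring → arene.
  CH(CONH2): pendant –CONH2: carbonyl C bonded to C and N → amide.
  CH2NHCH2: C–N–C with sp³ carbons and no adjacent C=O → amine (secondary).
  CO: –C(=O)– with carbon on both sides → ketone.
  CH(NH2): –NH2 on an sp³ carbon with no adjacent C=O → amine.
  CH2COOCH2: –C(=O)–O–C with C on the carbonyl side → ester.
  C≡C: C≡C triple bond → alkyne.
  CH(NHCOCH3): pendant –NHC(=O)CH3: N bonded to a carbonyl → amide (not amine).
  CH(CH2OCH3): pendant –CH2OCH3: C–O–C linkage → ether.
  CH(CONH2): pendant –CONH2: carbonyl C bonded to C and N → amide.
  CH(CN): pendant –C≡N: nitrile.
  CH(CH2NH2): pendant –CH2NH2: N on sp³ C, no adjacent C=O → amine.
  COOH: –COOH: carbonyl C bonded to –OH and C → carboxylic acid (the –OH is not a separate alcohol).
Amide appears at: CH(CONH2), CH(CONH2), CH(NHCOCH3), CH(CONH2) → 4.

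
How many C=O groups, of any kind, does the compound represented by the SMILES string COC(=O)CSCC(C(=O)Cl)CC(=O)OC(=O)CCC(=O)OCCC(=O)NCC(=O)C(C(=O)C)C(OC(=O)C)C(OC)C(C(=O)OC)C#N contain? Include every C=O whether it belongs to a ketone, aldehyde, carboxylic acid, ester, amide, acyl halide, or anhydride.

CH3OOC: ester, 1 C=O (running total 1).
CH(COCl): acyl halide, 1 C=O (running total 2).
CH2CO-O-COCH2: anhydride, 2 C=O (running total 4).
CH2COOCH2: ester, 1 C=O (running total 5).
CH2CONHCH2: amide, 1 C=O (running total 6).
CO: ketone, 1 C=O (running total 7).
CH(COCH3): ketone, 1 C=O (running total 8).
CH(OCOCH3): ester, 1 C=O (running total 9).
CH(COOCH3): ester, 1 C=O (running total 10).

10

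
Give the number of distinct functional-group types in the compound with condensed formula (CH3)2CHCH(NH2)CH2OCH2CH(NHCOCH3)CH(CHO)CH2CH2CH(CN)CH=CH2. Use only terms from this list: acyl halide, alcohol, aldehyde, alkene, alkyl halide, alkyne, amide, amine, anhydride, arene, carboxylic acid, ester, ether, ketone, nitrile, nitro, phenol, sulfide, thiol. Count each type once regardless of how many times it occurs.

6

–NH2 on an sp³ carbon with no adjacent C=O → amine.
C–O–C with sp³ carbons on both sides and no adjacent C=O → ether.
pendant –NHC(=O)CH3: N bonded to a carbonyl → amide (not amine).
pendant –CHO: carbonyl C bonded to C and H → aldehyde.
pendant –C≡N: nitrile.
C=C double bond → alkene.
Distinct types present: aldehyde, alkene, amide, amine, ether, nitrile.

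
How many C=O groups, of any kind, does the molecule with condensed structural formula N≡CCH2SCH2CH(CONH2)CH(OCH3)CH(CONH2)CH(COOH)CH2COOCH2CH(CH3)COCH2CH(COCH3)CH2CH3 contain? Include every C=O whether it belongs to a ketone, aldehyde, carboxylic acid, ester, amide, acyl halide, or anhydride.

CH(CONH2): amide, 1 C=O (running total 1).
CH(CONH2): amide, 1 C=O (running total 2).
CH(COOH): carboxylic acid, 1 C=O (running total 3).
CH2COOCH2: ester, 1 C=O (running total 4).
CO: ketone, 1 C=O (running total 5).
CH(COCH3): ketone, 1 C=O (running total 6).

6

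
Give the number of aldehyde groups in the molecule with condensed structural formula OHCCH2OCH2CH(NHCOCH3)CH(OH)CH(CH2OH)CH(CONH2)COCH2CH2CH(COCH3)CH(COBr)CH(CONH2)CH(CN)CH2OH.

Taking each segment in turn:
  OHC: terminal –CHO: carbonyl C bonded to H and C → aldehyde.
  CH2OCH2: C–O–C with sp³ carbons on both sides and no adjacent C=O → ether.
  CH(NHCOCH3): pendant –NHC(=O)CH3: N bonded to a carbonyl → amide (not amine).
  CH(OH): –OH on an sp³ carbon → alcohol (secondary).
  CH(CH2OH): pendant –CH2OH on an sp³ backbone C → alcohol.
  CH(CONH2): pendant –CONH2: carbonyl C bonded to C and N → amide.
  CO: –C(=O)– with carbon on both sides → ketone.
  CH(COCH3): pendant –COCH3: carbonyl C bonded to two carbons → ketone.
  CH(COBr): pendant –C(=O)X: carbonyl C bonded to C and halogen → acyl halide.
  CH(CONH2): pendant –CONH2: carbonyl C bonded to C and N → amide.
  CH(CN): pendant –C≡N: nitrile.
  CH2OH: –OH on an sp³ carbon → alcohol.
Aldehyde appears at: OHC → 1.

1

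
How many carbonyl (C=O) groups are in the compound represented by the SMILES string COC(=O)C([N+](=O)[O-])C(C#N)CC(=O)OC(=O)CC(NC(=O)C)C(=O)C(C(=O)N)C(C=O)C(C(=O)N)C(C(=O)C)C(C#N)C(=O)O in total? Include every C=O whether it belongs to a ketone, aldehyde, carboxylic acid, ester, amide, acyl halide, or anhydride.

CH3OOC: ester, 1 C=O (running total 1).
CH2CO-O-COCH2: anhydride, 2 C=O (running total 3).
CH(NHCOCH3): amide, 1 C=O (running total 4).
CO: ketone, 1 C=O (running total 5).
CH(CONH2): amide, 1 C=O (running total 6).
CH(CHO): aldehyde, 1 C=O (running total 7).
CH(CONH2): amide, 1 C=O (running total 8).
CH(COCH3): ketone, 1 C=O (running total 9).
COOH: carboxylic acid, 1 C=O (running total 10).

10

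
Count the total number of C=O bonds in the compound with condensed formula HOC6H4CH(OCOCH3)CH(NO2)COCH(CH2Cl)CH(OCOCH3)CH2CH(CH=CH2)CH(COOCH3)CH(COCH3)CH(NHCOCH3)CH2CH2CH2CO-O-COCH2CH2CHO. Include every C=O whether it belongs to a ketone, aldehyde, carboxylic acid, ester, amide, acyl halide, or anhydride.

CH(OCOCH3): ester, 1 C=O (running total 1).
CO: ketone, 1 C=O (running total 2).
CH(OCOCH3): ester, 1 C=O (running total 3).
CH(COOCH3): ester, 1 C=O (running total 4).
CH(COCH3): ketone, 1 C=O (running total 5).
CH(NHCOCH3): amide, 1 C=O (running total 6).
CH2CO-O-COCH2: anhydride, 2 C=O (running total 8).
CHO: aldehyde, 1 C=O (running total 9).

9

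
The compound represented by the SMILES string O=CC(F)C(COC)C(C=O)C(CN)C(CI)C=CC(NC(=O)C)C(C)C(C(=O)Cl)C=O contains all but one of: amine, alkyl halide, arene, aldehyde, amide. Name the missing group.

arene

aldehyde: present (OHC — terminal –CHO: carbonyl C bonded to H and C → aldehyde).
amine: present (CH(CH2NH2) — pendant –CH2NH2: N on sp³ C, no adjacent C=O → amine).
alkyl halide: present (CH(F) — halogen on an sp³ carbon → alkyl halide).
amide: present (CH(NHCOCH3) — pendant –NHC(=O)CH3: N bonded to a carbonyl → amide (not amine)).
arene: no segment matches this pattern.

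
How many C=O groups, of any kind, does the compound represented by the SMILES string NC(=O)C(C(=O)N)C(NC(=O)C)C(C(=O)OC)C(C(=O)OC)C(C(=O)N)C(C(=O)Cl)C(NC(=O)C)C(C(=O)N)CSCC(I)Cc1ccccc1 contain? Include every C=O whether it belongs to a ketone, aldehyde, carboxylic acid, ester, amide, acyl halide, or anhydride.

9

H2NCO: amide, 1 C=O (running total 1).
CH(CONH2): amide, 1 C=O (running total 2).
CH(NHCOCH3): amide, 1 C=O (running total 3).
CH(COOCH3): ester, 1 C=O (running total 4).
CH(COOCH3): ester, 1 C=O (running total 5).
CH(CONH2): amide, 1 C=O (running total 6).
CH(COCl): acyl halide, 1 C=O (running total 7).
CH(NHCOCH3): amide, 1 C=O (running total 8).
CH(CONH2): amide, 1 C=O (running total 9).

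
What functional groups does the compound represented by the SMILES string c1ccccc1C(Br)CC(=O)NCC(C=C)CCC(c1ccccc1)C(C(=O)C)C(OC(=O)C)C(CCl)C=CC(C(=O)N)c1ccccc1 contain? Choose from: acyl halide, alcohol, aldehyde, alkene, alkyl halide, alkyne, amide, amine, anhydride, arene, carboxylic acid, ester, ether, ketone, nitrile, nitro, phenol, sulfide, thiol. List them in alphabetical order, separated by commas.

alkene, alkyl halide, amide, arene, ester, ketone

Working along the chain:
  C6H5: C6H5– phenyl ring → arene.
  CH(Br): halogen on an sp³ carbon → alkyl halide.
  CH2CONHCH2: –C(=O)–N– linkage → amide (the N is not an amine).
  CH(CH=CH2): pendant –CH=CH2: C=C double bond → alkene.
  CH(C6H5): pendant –C6H5: benzene ring → arene.
  CH(COCH3): pendant –COCH3: carbonyl C bonded to two carbons → ketone.
  CH(OCOCH3): pendant –OC(=O)CH3: an acyloxy group → ester.
  CH(CH2Cl): pendant –CH2X: halogen on sp³ carbon → alkyl halide.
  CH=CH: C=C double bond → alkene.
  CH(CONH2): pendant –CONH2: carbonyl C bonded to C and N → amide.
  C6H5: –C6H5 phenyl ring → arene.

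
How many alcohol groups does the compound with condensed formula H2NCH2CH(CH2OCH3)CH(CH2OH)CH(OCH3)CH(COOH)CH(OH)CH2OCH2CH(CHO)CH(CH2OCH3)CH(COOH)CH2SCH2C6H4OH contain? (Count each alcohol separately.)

–NH2 on an sp³ carbon with no adjacent C=O → amine.
pendant –CH2OCH3: C–O–C linkage → ether.
pendant –CH2OH on an sp³ backbone C → alcohol.
pendant –OCH3: C–O–C with sp³ C, no adjacent C=O → ether.
pendant –COOH: carbonyl C bonded to C and –OH → carboxylic acid.
–OH on an sp³ carbon → alcohol (secondary).
C–O–C with sp³ carbons on both sides and no adjacent C=O → ether.
pendant –CHO: carbonyl C bonded to C and H → aldehyde.
pendant –CH2OCH3: C–O–C linkage → ether.
pendant –COOH: carbonyl C bonded to C and –OH → carboxylic acid.
C–S–C linkage → sulfide (thioether).
–OH attached directly to an aromatic ring → phenol (not alcohol); the ring itself is an arene.
Alcohol appears at: CH(CH2OH), CH(OH) → 2.

2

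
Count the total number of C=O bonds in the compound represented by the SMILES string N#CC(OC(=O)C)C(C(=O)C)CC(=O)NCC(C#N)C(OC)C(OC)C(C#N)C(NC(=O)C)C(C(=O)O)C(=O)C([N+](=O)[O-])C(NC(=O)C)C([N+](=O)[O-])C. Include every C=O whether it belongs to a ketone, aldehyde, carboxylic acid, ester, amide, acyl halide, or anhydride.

7

CH(OCOCH3): ester, 1 C=O (running total 1).
CH(COCH3): ketone, 1 C=O (running total 2).
CH2CONHCH2: amide, 1 C=O (running total 3).
CH(NHCOCH3): amide, 1 C=O (running total 4).
CH(COOH): carboxylic acid, 1 C=O (running total 5).
CO: ketone, 1 C=O (running total 6).
CH(NHCOCH3): amide, 1 C=O (running total 7).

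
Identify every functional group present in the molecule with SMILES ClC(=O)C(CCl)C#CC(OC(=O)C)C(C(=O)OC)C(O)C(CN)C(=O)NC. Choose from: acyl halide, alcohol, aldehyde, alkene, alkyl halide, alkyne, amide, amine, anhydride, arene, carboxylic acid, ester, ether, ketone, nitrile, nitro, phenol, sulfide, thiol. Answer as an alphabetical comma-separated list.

acyl halide, alcohol, alkyl halide, alkyne, amide, amine, ester

Working along the chain:
  ClCO: –C(=O)Cl: carbonyl C bonded to C and to a halogen → acyl halide (not alkyl halide).
  CH(CH2Cl): pendant –CH2X: halogen on sp³ carbon → alkyl halide.
  C≡C: C≡C triple bond → alkyne.
  CH(OCOCH3): pendant –OC(=O)CH3: an acyloxy group → ester.
  CH(COOCH3): pendant –COOCH3: carbonyl C bonded to C and –OCH3 → ester.
  CH(OH): –OH on an sp³ carbon → alcohol (secondary).
  CH(CH2NH2): pendant –CH2NH2: N on sp³ C, no adjacent C=O → amine.
  CONHCH3: –C(=O)NHCH3: carbonyl C bonded to C and to N → amide (the N is not an amine).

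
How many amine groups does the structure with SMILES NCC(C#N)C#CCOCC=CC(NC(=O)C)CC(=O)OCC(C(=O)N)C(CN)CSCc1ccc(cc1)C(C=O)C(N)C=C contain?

3

Working along the chain:
  H2NCH2: –NH2 on an sp³ carbon with no adjacent C=O → amine.
  CH(CN): pendant –C≡N: nitrile.
  C≡C: C≡C triple bond → alkyne.
  CH2OCH2: C–O–C with sp³ carbons on both sides and no adjacent C=O → ether.
  CH=CH: C=C double bond → alkene.
  CH(NHCOCH3): pendant –NHC(=O)CH3: N bonded to a carbonyl → amide (not amine).
  CH2COOCH2: –C(=O)–O–C with C on the carbonyl side → ester.
  CH(CONH2): pendant –CONH2: carbonyl C bonded to C and N → amide.
  CH(CH2NH2): pendant –CH2NH2: N on sp³ C, no adjacent C=O → amine.
  CH2SCH2: C–S–C linkage → sulfide (thioether).
  C6H4: para-disubstituted benzene ring → arene.
  CH(CHO): pendant –CHO: carbonyl C bonded to C and H → aldehyde.
  CH(NH2): –NH2 on an sp³ carbon with no adjacent C=O → amine.
  CH=CH2: C=C double bond → alkene.
Amine appears at: H2NCH2, CH(CH2NH2), CH(NH2) → 3.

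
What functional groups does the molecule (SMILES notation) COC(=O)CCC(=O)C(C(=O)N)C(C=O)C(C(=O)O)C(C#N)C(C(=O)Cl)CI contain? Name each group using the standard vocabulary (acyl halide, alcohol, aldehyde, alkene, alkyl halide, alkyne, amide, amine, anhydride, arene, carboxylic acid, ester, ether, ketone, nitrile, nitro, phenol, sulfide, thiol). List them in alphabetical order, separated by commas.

Reading the structure from left to right:
  CH3OOC: CH3O–C(=O)–: carbonyl C bonded to C and to –OCH3 → ester (not ketone + ether).
  CO: –C(=O)– with carbon on both sides → ketone.
  CH(CONH2): pendant –CONH2: carbonyl C bonded to C and N → amide.
  CH(CHO): pendant –CHO: carbonyl C bonded to C and H → aldehyde.
  CH(COOH): pendant –COOH: carbonyl C bonded to C and –OH → carboxylic acid.
  CH(CN): pendant –C≡N: nitrile.
  CH(COCl): pendant –C(=O)X: carbonyl C bonded to C and halogen → acyl halide.
  CH2I: halogen on an sp³ carbon → alkyl halide.

acyl halide, aldehyde, alkyl halide, amide, carboxylic acid, ester, ketone, nitrile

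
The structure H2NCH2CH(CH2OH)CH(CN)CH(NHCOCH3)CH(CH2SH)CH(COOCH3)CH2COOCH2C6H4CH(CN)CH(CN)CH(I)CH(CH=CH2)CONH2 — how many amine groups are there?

–NH2 on an sp³ carbon with no adjacent C=O → amine.
pendant –CH2OH on an sp³ backbone C → alcohol.
pendant –C≡N: nitrile.
pendant –NHC(=O)CH3: N bonded to a carbonyl → amide (not amine).
pendant –CH2SH → thiol.
pendant –COOCH3: carbonyl C bonded to C and –OCH3 → ester.
–C(=O)–O–C with C on the carbonyl side → ester.
para-disubstituted benzene ring → arene.
pendant –C≡N: nitrile.
pendant –C≡N: nitrile.
halogen on an sp³ carbon → alkyl halide.
pendant –CH=CH2: C=C double bond → alkene.
–C(=O)NH2: carbonyl C bonded to C and to N → amide (the N is not a separate amine).
Amine appears at: H2NCH2 → 1.

1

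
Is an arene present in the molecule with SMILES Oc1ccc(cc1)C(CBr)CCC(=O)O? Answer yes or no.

yes

Working along the chain:
  HOC6H4: –OH attached directly to an aromatic ring → phenol (not alcohol); the ring itself is an arene.
  CH(CH2Br): pendant –CH2X: halogen on sp³ carbon → alkyl halide.
  COOH: –COOH: carbonyl C bonded to –OH and C → carboxylic acid (the –OH is not a separate alcohol).
The HOC6H4 segment supplies the arene: –OH attached directly to an aromatic ring → phenol (not alcohol); the ring itself is an arene.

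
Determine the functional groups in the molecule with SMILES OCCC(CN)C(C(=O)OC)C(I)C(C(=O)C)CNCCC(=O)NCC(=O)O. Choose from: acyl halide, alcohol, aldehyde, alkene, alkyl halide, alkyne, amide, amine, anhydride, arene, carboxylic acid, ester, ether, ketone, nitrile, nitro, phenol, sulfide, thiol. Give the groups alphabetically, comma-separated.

alcohol, alkyl halide, amide, amine, carboxylic acid, ester, ketone

Reading the structure from left to right:
  HOCH2: HO– on an sp³ carbon → alcohol.
  CH(CH2NH2): pendant –CH2NH2: N on sp³ C, no adjacent C=O → amine.
  CH(COOCH3): pendant –COOCH3: carbonyl C bonded to C and –OCH3 → ester.
  CH(I): halogen on an sp³ carbon → alkyl halide.
  CH(COCH3): pendant –COCH3: carbonyl C bonded to two carbons → ketone.
  CH2NHCH2: C–N–C with sp³ carbons and no adjacent C=O → amine (secondary).
  CH2CONHCH2: –C(=O)–N– linkage → amide (the N is not an amine).
  COOH: –COOH: carbonyl C bonded to –OH and C → carboxylic acid (the –OH is not a separate alcohol).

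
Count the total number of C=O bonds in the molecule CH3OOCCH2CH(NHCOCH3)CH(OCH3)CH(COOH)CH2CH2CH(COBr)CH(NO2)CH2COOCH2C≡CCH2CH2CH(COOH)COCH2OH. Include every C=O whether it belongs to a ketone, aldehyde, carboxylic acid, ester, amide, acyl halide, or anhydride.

CH3OOC: ester, 1 C=O (running total 1).
CH(NHCOCH3): amide, 1 C=O (running total 2).
CH(COOH): carboxylic acid, 1 C=O (running total 3).
CH(COBr): acyl halide, 1 C=O (running total 4).
CH2COOCH2: ester, 1 C=O (running total 5).
CH(COOH): carboxylic acid, 1 C=O (running total 6).
CO: ketone, 1 C=O (running total 7).

7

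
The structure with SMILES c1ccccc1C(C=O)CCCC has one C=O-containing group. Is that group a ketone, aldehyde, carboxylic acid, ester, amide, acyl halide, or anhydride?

aldehyde

The carbonyl is in the CH(CHO) segment: pendant –CHO: carbonyl C bonded to C and H → aldehyde.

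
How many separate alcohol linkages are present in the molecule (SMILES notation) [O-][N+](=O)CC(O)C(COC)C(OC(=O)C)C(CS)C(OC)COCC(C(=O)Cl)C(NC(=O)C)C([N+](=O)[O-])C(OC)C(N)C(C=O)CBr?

1

Reading the structure from left to right:
  O2NCH2: –NO2 on carbon → nitro group.
  CH(OH): –OH on an sp³ carbon → alcohol (secondary).
  CH(CH2OCH3): pendant –CH2OCH3: C–O–C linkage → ether.
  CH(OCOCH3): pendant –OC(=O)CH3: an acyloxy group → ester.
  CH(CH2SH): pendant –CH2SH → thiol.
  CH(OCH3): pendant –OCH3: C–O–C with sp³ C, no adjacent C=O → ether.
  CH2OCH2: C–O–C with sp³ carbons on both sides and no adjacent C=O → ether.
  CH(COCl): pendant –C(=O)X: carbonyl C bonded to C and halogen → acyl halide.
  CH(NHCOCH3): pendant –NHC(=O)CH3: N bonded to a carbonyl → amide (not amine).
  CH(NO2): –NO2 on an sp³ carbon → nitro (the N=O is not a carbonyl).
  CH(OCH3): pendant –OCH3: C–O–C with sp³ C, no adjacent C=O → ether.
  CH(NH2): –NH2 on an sp³ carbon with no adjacent C=O → amine.
  CH(CHO): pendant –CHO: carbonyl C bonded to C and H → aldehyde.
  CH2Br: halogen on an sp³ carbon → alkyl halide.
Alcohol appears at: CH(OH) → 1.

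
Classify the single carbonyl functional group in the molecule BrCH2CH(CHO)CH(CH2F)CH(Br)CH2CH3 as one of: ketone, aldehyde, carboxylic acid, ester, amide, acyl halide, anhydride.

aldehyde

The carbonyl is in the CH(CHO) segment: pendant –CHO: carbonyl C bonded to C and H → aldehyde.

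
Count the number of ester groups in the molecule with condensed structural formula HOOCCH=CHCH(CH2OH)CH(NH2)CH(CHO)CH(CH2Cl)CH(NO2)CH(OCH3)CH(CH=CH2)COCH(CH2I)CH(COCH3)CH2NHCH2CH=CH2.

0

Taking each segment in turn:
  HOOC: –COOH: carbonyl C bonded to –OH and C → carboxylic acid (the –OH is not a separate alcohol).
  CH=CH: C=C double bond → alkene.
  CH(CH2OH): pendant –CH2OH on an sp³ backbone C → alcohol.
  CH(NH2): –NH2 on an sp³ carbon with no adjacent C=O → amine.
  CH(CHO): pendant –CHO: carbonyl C bonded to C and H → aldehyde.
  CH(CH2Cl): pendant –CH2X: halogen on sp³ carbon → alkyl halide.
  CH(NO2): –NO2 on an sp³ carbon → nitro (the N=O is not a carbonyl).
  CH(OCH3): pendant –OCH3: C–O–C with sp³ C, no adjacent C=O → ether.
  CH(CH=CH2): pendant –CH=CH2: C=C double bond → alkene.
  CO: –C(=O)– with carbon on both sides → ketone.
  CH(CH2I): pendant –CH2X: halogen on sp³ carbon → alkyl halide.
  CH(COCH3): pendant –COCH3: carbonyl C bonded to two carbons → ketone.
  CH2NHCH2: C–N–C with sp³ carbons and no adjacent C=O → amine (secondary).
  CH=CH2: C=C double bond → alkene.
No segment is a ester: HOOC is carboxylic acid, not ester; CH(OCH3) is ether, not ester; CO is ketone, not ester. → 0.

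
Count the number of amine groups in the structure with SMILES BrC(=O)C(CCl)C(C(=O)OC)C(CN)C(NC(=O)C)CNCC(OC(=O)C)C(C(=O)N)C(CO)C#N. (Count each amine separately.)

Taking each segment in turn:
  BrCO: –C(=O)Br: carbonyl C bonded to C and to a halogen → acyl halide (not alkyl halide).
  CH(CH2Cl): pendant –CH2X: halogen on sp³ carbon → alkyl halide.
  CH(COOCH3): pendant –COOCH3: carbonyl C bonded to C and –OCH3 → ester.
  CH(CH2NH2): pendant –CH2NH2: N on sp³ C, no adjacent C=O → amine.
  CH(NHCOCH3): pendant –NHC(=O)CH3: N bonded to a carbonyl → amide (not amine).
  CH2NHCH2: C–N–C with sp³ carbons and no adjacent C=O → amine (secondary).
  CH(OCOCH3): pendant –OC(=O)CH3: an acyloxy group → ester.
  CH(CONH2): pendant –CONH2: carbonyl C bonded to C and N → amide.
  CH(CH2OH): pendant –CH2OH on an sp³ backbone C → alcohol.
  CN: –C≡N: carbon triple-bonded to nitrogen → nitrile.
Amine appears at: CH(CH2NH2), CH2NHCH2 → 2.

2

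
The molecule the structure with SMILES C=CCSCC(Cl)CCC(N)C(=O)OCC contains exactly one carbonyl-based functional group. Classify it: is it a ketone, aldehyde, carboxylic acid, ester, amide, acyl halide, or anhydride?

ester

The carbonyl is in the COOCH2CH3 segment: –C(=O)OCH2CH3: carbonyl C bonded to C and to –OEt → ester.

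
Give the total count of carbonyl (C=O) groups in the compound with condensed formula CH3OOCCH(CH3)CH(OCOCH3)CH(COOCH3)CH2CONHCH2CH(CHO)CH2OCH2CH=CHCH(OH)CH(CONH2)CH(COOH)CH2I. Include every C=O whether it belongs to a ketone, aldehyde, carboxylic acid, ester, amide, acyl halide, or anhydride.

7

CH3OOC: ester, 1 C=O (running total 1).
CH(OCOCH3): ester, 1 C=O (running total 2).
CH(COOCH3): ester, 1 C=O (running total 3).
CH2CONHCH2: amide, 1 C=O (running total 4).
CH(CHO): aldehyde, 1 C=O (running total 5).
CH(CONH2): amide, 1 C=O (running total 6).
CH(COOH): carboxylic acid, 1 C=O (running total 7).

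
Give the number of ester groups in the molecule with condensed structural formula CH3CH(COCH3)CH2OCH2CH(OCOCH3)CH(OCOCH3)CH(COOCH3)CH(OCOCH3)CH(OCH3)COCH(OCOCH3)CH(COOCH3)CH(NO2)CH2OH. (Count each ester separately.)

6

pendant –COCH3: carbonyl C bonded to two carbons → ketone.
C–O–C with sp³ carbons on both sides and no adjacent C=O → ether.
pendant –OC(=O)CH3: an acyloxy group → ester.
pendant –OC(=O)CH3: an acyloxy group → ester.
pendant –COOCH3: carbonyl C bonded to C and –OCH3 → ester.
pendant –OC(=O)CH3: an acyloxy group → ester.
pendant –OCH3: C–O–C with sp³ C, no adjacent C=O → ether.
–C(=O)– with carbon on both sides → ketone.
pendant –OC(=O)CH3: an acyloxy group → ester.
pendant –COOCH3: carbonyl C bonded to C and –OCH3 → ester.
–NO2 on an sp³ carbon → nitro (the N=O is not a carbonyl).
–OH on an sp³ carbon → alcohol.
Ester appears at: CH(OCOCH3), CH(OCOCH3), CH(COOCH3), CH(OCOCH3), CH(OCOCH3), CH(COOCH3) → 6.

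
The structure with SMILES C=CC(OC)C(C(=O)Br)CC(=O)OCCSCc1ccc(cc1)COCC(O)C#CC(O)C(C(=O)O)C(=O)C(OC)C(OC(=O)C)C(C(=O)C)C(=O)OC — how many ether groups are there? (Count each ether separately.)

3

Taking each segment in turn:
  CH2=CH: C=C double bond → alkene.
  CH(OCH3): pendant –OCH3: C–O–C with sp³ C, no adjacent C=O → ether.
  CH(COBr): pendant –C(=O)X: carbonyl C bonded to C and halogen → acyl halide.
  CH2COOCH2: –C(=O)–O–C with C on the carbonyl side → ester.
  CH2SCH2: C–S–C linkage → sulfide (thioether).
  C6H4: para-disubstituted benzene ring → arene.
  CH2OCH2: C–O–C with sp³ carbons on both sides and no adjacent C=O → ether.
  CH(OH): –OH on an sp³ carbon → alcohol (secondary).
  C≡C: C≡C triple bond → alkyne.
  CH(OH): –OH on an sp³ carbon → alcohol (secondary).
  CH(COOH): pendant –COOH: carbonyl C bonded to C and –OH → carboxylic acid.
  CO: –C(=O)– with carbon on both sides → ketone.
  CH(OCH3): pendant –OCH3: C–O–C with sp³ C, no adjacent C=O → ether.
  CH(OCOCH3): pendant –OC(=O)CH3: an acyloxy group → ester.
  CH(COCH3): pendant –COCH3: carbonyl C bonded to two carbons → ketone.
  COOCH3: –C(=O)OCH3: carbonyl C bonded to C and to –OCH3 → ester (not ketone + ether).
Ether appears at: CH(OCH3), CH2OCH2, CH(OCH3) → 3.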